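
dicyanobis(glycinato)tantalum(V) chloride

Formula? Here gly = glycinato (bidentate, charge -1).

[Ta(CN)2(gly)2]Cl

Ligands: 2 cyano (CN, -1), 2 glycinato (gly, -1). Ligand charge sum = -4.
With Ta in oxidation state +5, the complex ion is [Ta...]^1+.
Charge balance with chloride (-1) requires 1 complex ion per 1 chloride.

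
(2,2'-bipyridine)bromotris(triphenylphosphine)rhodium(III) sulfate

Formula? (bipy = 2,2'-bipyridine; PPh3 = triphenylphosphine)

Ligands: 1 2,2'-bipyridine (bipy, neutral), 3 triphenylphosphine (PPh3, neutral), 1 bromo (Br, -1). Ligand charge sum = -1.
With Rh in oxidation state +3, the complex ion is [Rh...]^2+.
Charge balance with sulfate (-2) requires 1 complex ion per 1 sulfate.

[Rh(bipy)Br(PPh3)3]SO4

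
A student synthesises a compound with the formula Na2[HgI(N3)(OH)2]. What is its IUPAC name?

The 2 sodium counter-ions carry a total charge of +2, so each complex ion is 2−.
Ligand charges: 1×iodo (-1 each), 1×azido (-1 each), 2×hydroxo (-1 each); total -4. So Hg + (-4) = 2−, giving Hg = +2.
Ligands are named alphabetically: azido before hydroxo before iodo.
The complex ion is anionic, so mercury takes the -ate form mercurate(II).

sodium azidodihydroxoiodomercurate(II)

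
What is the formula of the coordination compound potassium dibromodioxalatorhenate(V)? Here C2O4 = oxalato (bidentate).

K[ReBr2(C2O4)2]

Ligands: 2 oxalato (C2O4, -2), 2 bromo (Br, -1). Ligand charge sum = -6.
With Re in oxidation state +5, the complex ion is [Re...]^1−.
Charge balance with potassium (+1) requires 1 complex ion per 1 potassium.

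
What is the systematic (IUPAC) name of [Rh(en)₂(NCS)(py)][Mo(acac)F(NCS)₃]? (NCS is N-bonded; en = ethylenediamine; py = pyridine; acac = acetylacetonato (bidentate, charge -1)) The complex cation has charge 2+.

bis(ethylenediamine)isothiocyanato(pyridine)rhodium(III) (acetylacetonato)fluorotriisothiocyanatomolybdate(III)

The complex cation is given as 2+; its ligand charges sum to -1, so Rh = +3.
A 1:1 salt means the anion carries the equal and opposite charge, 2−.
Anion: ligand charges sum to -5; for the ion to be 2−, Mo = +3.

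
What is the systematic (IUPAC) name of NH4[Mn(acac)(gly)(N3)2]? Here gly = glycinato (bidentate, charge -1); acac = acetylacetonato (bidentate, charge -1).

The 1 ammonium counter-ion carries a total charge of +1, so each complex ion is 1−.
Ligand charges: 2×azido (-1 each), 1×glycinato (-1 each), 1×acetylacetonato (-1 each); total -4. So Mn + (-4) = 1−, giving Mn = +3.
Ligands are named alphabetically: acetylacetonato before azido before glycinato.
The complex ion is anionic, so manganese takes the -ate form manganate(III).

ammonium (acetylacetonato)diazido(glycinato)manganate(III)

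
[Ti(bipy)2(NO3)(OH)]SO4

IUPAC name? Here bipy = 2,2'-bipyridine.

bis(2,2'-bipyridine)hydroxonitratotitanium(IV) sulfate

The 1 sulfate counter-ion carries a total charge of -2, so each complex ion is 2+.
Ligand charges: 2×2,2'-bipyridine (neutral), 1×nitrato (-1 each), 1×hydroxo (-1 each); total -2. So Ti + (-2) = 2+, giving Ti = +4.
Ligands are named alphabetically: bipyridine before hydroxo before nitrato.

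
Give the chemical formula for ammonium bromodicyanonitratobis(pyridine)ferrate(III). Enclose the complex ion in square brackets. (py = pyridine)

NH4[FeBr(CN)2(NO3)(py)2]

Ligands: 2 pyridine (py, neutral), 1 bromo (Br, -1), 2 cyano (CN, -1), 1 nitrato (NO3, -1). Ligand charge sum = -4.
With Fe in oxidation state +3, the complex ion is [Fe...]^1−.
Charge balance with ammonium (+1) requires 1 complex ion per 1 ammonium.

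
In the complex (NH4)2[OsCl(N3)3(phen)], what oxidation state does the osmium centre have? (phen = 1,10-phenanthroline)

2 ammonium outside the brackets (+1 each) → the complex ion is 2−.
Ligand charges: 1×Cl = -1; 1×phen neutral; 3×N3 = -3; sum -4.
Os + (-4) = 2− ⇒ Os is +2.

+2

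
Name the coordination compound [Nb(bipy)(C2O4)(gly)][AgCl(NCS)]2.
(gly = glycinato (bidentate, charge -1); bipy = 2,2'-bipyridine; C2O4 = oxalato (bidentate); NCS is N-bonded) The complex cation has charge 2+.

Both ions are complex: the cation is named first with the plain metal name, the anion second with the -ate form; each ion's ligands are alphabetised independently.
The complex cation is given as 2+; its ligand charges sum to -3, so Nb = +5.
With 2 anions per cation, each anion must be 2/2 = 1−.
Anion: ligand charges sum to -2; for the ion to be 1−, Ag = +1.

(2,2'-bipyridine)(glycinato)oxalatoniobium(V) chloroisothiocyanatoargentate(I)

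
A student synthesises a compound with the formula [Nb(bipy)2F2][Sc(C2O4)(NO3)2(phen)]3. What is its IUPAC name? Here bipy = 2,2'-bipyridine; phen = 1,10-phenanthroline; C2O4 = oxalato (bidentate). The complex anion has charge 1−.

bis(2,2'-bipyridine)difluoroniobium(V) dinitratooxalato(1,10-phenanthroline)scandate(III)

Both ions are complex: the cation is named first with the plain metal name, the anion second with the -ate form; each ion's ligands are alphabetised independently.
The complex anion is given as 1−; its ligand charges sum to -4, so Sc = +3.
With 3 anions per cation, the cation must be 3×1 = 3+.
Cation: ligand charges sum to -2; for the ion to be 3+, Nb = +5.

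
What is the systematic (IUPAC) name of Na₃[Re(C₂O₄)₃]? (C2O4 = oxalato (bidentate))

sodium trioxalatorhenate(III)

The 3 sodium counter-ions carry a total charge of +3, so each complex ion is 3−.
Ligand charges: 3×oxalato (-2 each); total -6. So Re + (-6) = 3−, giving Re = +3.
The complex ion is anionic, so rhenium takes the -ate form rhenate(III).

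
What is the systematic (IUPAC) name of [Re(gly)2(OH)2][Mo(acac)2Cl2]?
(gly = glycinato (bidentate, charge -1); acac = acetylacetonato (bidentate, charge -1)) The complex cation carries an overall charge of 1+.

bis(glycinato)dihydroxorhenium(V) bis(acetylacetonato)dichloromolybdate(III)

The complex cation is given as 1+; its ligand charges sum to -4, so Re = +5.
A 1:1 salt means the anion carries the equal and opposite charge, 1−.
Anion: ligand charges sum to -4; for the ion to be 1−, Mo = +3.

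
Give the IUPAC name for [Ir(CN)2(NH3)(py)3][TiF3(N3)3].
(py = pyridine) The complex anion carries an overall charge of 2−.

The complex anion is given as 2−; its ligand charges sum to -6, so Ti = +4.
A 1:1 salt means the cation carries the equal and opposite charge, 2+.
Cation: ligand charges sum to -2; for the ion to be 2+, Ir = +4.

amminedicyanotris(pyridine)iridium(IV) triazidotrifluorotitanate(IV)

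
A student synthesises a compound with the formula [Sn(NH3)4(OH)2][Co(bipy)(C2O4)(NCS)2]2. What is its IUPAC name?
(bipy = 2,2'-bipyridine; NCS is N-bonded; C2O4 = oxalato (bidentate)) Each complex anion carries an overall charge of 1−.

tetraamminedihydroxotin(IV) (2,2'-bipyridine)diisothiocyanatooxalatocobaltate(III)

Both ions are complex: the cation is named first with the plain metal name, the anion second with the -ate form; each ion's ligands are alphabetised independently.
The complex anion is given as 1−; its ligand charges sum to -4, so Co = +3.
With 2 anions per cation, the cation must be 2×1 = 2+.
Cation: ligand charges sum to -2; for the ion to be 2+, Sn = +4.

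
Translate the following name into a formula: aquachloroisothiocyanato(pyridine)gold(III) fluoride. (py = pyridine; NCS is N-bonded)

Ligands: 1 aqua (H2O, neutral), 1 pyridine (py, neutral), 1 chloro (Cl, -1), 1 isothiocyanato (NCS, -1). Ligand charge sum = -2.
With Au in oxidation state +3, the complex ion is [Au...]^1+.
Charge balance with fluoride (-1) requires 1 complex ion per 1 fluoride.

[AuCl(H2O)(NCS)(py)]F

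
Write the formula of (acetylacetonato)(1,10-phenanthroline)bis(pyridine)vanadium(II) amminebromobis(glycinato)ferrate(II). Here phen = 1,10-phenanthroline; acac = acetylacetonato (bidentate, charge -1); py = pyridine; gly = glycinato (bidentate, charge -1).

Cation [V…]: ligand charges -1, V(II) ⇒ ion charge 1+.
Anion [Fe…]: ligand charges -3, Fe(II) ⇒ ion charge 1−.
One 1+ cation balances one 1− anion.

[V(acac)(phen)(py)2][FeBr(gly)2(NH3)]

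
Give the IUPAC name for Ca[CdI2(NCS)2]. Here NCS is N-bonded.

calcium diiododiisothiocyanatocadmate(II)

The 1 calcium counter-ion carries a total charge of +2, so each complex ion is 2−.
Ligand charges: 2×isothiocyanato (-1 each), 2×iodo (-1 each); total -4. So Cd + (-4) = 2−, giving Cd = +2.
Ligands are named alphabetically: iodo before isothiocyanato.
The complex ion is anionic, so cadmium takes the -ate form cadmate(II).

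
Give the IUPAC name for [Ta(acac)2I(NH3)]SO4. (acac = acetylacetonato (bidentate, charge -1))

The 1 sulfate counter-ion carries a total charge of -2, so each complex ion is 2+.
Ligand charges: 2×acetylacetonato (-1 each), 1×iodo (-1 each), 1×ammine (neutral); total -3. So Ta + (-3) = 2+, giving Ta = +5.
Ligands are named alphabetically: acetylacetonato before ammine before iodo.

bis(acetylacetonato)ammineiodotantalum(V) sulfate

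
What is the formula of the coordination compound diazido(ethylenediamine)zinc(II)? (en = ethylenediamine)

Ligands: 1 ethylenediamine (en, neutral), 2 azido (N3, -1). Ligand charge sum = -2.
With Zn in oxidation state +2, the complex ion is [Zn...].

[Zn(en)(N3)2]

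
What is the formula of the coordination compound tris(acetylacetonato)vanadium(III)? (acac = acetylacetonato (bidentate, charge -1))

Ligands: 3 acetylacetonato (acac, -1). Ligand charge sum = -3.
With V in oxidation state +3, the complex ion is [V...].

[V(acac)3]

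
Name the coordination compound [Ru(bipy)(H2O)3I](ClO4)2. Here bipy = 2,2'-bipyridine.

triaqua(2,2'-bipyridine)iodoruthenium(III) perchlorate

The 2 perchlorate counter-ions carry a total charge of -2, so each complex ion is 2+.
Ligand charges: 3×aqua (neutral), 1×2,2'-bipyridine (neutral), 1×iodo (-1 each); total -1. So Ru + (-1) = 2+, giving Ru = +3.
Ligands are named alphabetically: aqua before bipyridine before iodo.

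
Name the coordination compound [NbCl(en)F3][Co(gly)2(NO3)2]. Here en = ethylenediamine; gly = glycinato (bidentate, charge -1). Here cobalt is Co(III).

chloro(ethylenediamine)trifluoroniobium(V) bis(glycinato)dinitratocobaltate(III)

Both ions are complex: the cation is named first with the plain metal name, the anion second with the -ate form; each ion's ligands are alphabetised independently.
Co is given as +3; the anion's ligand charges sum to -4, so the complex anion is 1−.
A 1:1 salt means the cation carries the equal and opposite charge, 1+.
Cation: ligand charges sum to -4; for the ion to be 1+, Nb = +5.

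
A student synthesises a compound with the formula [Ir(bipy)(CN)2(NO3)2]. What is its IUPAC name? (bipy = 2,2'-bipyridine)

(2,2'-bipyridine)dicyanodinitratoiridium(IV)

There is no counter-ion, so the complex is neutral overall.
Ligand charges: 2×nitrato (-1 each), 1×2,2'-bipyridine (neutral), 2×cyano (-1 each); total -4. So Ir + (-4) = 0, giving Ir = +4.
Ligands are named alphabetically: bipyridine before cyano before nitrato.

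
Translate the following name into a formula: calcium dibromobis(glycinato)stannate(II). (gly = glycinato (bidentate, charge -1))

Ligands: 2 bromo (Br, -1), 2 glycinato (gly, -1). Ligand charge sum = -4.
With Sn in oxidation state +2, the complex ion is [Sn...]^2−.
Charge balance with calcium (+2) requires 1 complex ion per 1 calcium.

Ca[SnBr2(gly)2]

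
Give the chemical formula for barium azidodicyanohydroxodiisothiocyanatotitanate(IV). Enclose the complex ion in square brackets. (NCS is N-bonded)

Ligands: 1 hydroxo (OH, -1), 1 azido (N3, -1), 2 cyano (CN, -1), 2 isothiocyanato (NCS, -1). Ligand charge sum = -6.
With Ti in oxidation state +4, the complex ion is [Ti...]^2−.
Charge balance with barium (+2) requires 1 complex ion per 1 barium.

Ba[Ti(CN)2(N3)(NCS)2(OH)]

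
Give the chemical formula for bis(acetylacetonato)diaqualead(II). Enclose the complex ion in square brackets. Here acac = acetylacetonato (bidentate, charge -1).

Ligands: 2 acetylacetonato (acac, -1), 2 aqua (H2O, neutral). Ligand charge sum = -2.
With Pb in oxidation state +2, the complex ion is [Pb...].

[Pb(acac)2(H2O)2]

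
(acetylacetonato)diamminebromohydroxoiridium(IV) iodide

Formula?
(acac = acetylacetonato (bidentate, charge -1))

[Ir(acac)Br(NH3)2(OH)]I

Ligands: 1 hydroxo (OH, -1), 1 acetylacetonato (acac, -1), 2 ammine (NH3, neutral), 1 bromo (Br, -1). Ligand charge sum = -3.
Charge balance with iodide (-1) requires 1 complex ion per 1 iodide.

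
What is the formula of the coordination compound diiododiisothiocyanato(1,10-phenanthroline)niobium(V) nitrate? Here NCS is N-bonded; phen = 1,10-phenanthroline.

[NbI2(NCS)2(phen)]NO3

Ligands: 2 iodo (I, -1), 2 isothiocyanato (NCS, -1), 1 1,10-phenanthroline (phen, neutral). Ligand charge sum = -4.
Charge balance with nitrate (-1) requires 1 complex ion per 1 nitrate.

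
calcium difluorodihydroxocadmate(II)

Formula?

Ca[CdF2(OH)2]

Ligands: 2 hydroxo (OH, -1), 2 fluoro (F, -1). Ligand charge sum = -4.
Charge balance with calcium (+2) requires 1 complex ion per 1 calcium.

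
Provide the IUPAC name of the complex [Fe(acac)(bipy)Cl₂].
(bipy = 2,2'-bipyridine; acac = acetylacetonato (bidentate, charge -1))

There is no counter-ion, so the complex is neutral overall.
Ligand charges: 1×2,2'-bipyridine (neutral), 2×chloro (-1 each), 1×acetylacetonato (-1 each); total -3. So Fe + (-3) = 0, giving Fe = +3.
Ligands are named alphabetically: acetylacetonato before bipyridine before chloro.

(acetylacetonato)(2,2'-bipyridine)dichloroiron(III)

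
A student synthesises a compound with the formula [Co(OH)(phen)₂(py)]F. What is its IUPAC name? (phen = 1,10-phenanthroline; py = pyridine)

The 1 fluoride counter-ion carries a total charge of -1, so each complex ion is 1+.
Ligand charges: 1×hydroxo (-1 each), 2×1,10-phenanthroline (neutral), 1×pyridine (neutral); total -1. So Co + (-1) = 1+, giving Co = +2.
Ligands are named alphabetically: hydroxo before phenanthroline before pyridine.

hydroxobis(1,10-phenanthroline)(pyridine)cobalt(II) fluoride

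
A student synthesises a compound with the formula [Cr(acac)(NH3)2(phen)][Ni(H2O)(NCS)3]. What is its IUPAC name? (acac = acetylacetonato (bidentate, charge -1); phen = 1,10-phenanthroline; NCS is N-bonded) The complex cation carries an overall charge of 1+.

(acetylacetonato)diammine(1,10-phenanthroline)chromium(II) aquatriisothiocyanatonickelate(II)

Both ions are complex: the cation is named first with the plain metal name, the anion second with the -ate form; each ion's ligands are alphabetised independently.
The complex cation is given as 1+; its ligand charges sum to -1, so Cr = +2.
A 1:1 salt means the anion carries the equal and opposite charge, 1−.
Anion: ligand charges sum to -3; for the ion to be 1−, Ni = +2.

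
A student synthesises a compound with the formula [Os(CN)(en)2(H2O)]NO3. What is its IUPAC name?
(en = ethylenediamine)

The 1 nitrate counter-ion carries a total charge of -1, so each complex ion is 1+.
Ligand charges: 2×ethylenediamine (neutral), 1×aqua (neutral), 1×cyano (-1 each); total -1. So Os + (-1) = 1+, giving Os = +2.
Ligands are named alphabetically: aqua before cyano before ethylenediamine.

aquacyanobis(ethylenediamine)osmium(II) nitrate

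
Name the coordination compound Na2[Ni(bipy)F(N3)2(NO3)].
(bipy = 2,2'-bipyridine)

The 2 sodium counter-ions carry a total charge of +2, so each complex ion is 2−.
Ligand charges: 2×azido (-1 each), 1×nitrato (-1 each), 1×2,2'-bipyridine (neutral), 1×fluoro (-1 each); total -4. So Ni + (-4) = 2−, giving Ni = +2.
Ligands are named alphabetically: azido before bipyridine before fluoro before nitrato.
The complex ion is anionic, so nickel takes the -ate form nickelate(II).

sodium diazido(2,2'-bipyridine)fluoronitratonickelate(II)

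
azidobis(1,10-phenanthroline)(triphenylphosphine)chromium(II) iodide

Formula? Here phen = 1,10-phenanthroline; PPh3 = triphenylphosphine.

[Cr(N3)(phen)2(PPh3)]I

Ligands: 2 1,10-phenanthroline (phen, neutral), 1 triphenylphosphine (PPh3, neutral), 1 azido (N3, -1). Ligand charge sum = -1.
With Cr in oxidation state +2, the complex ion is [Cr...]^1+.
Charge balance with iodide (-1) requires 1 complex ion per 1 iodide.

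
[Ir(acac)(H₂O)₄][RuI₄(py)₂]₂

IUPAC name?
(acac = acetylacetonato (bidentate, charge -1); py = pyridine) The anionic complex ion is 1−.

(acetylacetonato)tetraaquairidium(III) tetraiodobis(pyridine)ruthenate(III)

The complex anion is given as 1−; its ligand charges sum to -4, so Ru = +3.
With 2 anions per cation, the cation must be 2×1 = 2+.
Cation: ligand charges sum to -1; for the ion to be 2+, Ir = +3.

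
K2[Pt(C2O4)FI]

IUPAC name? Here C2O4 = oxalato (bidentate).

potassium fluoroiodooxalatoplatinate(II)

The 2 potassium counter-ions carry a total charge of +2, so each complex ion is 2−.
Ligand charges: 1×fluoro (-1 each), 1×oxalato (-2 each), 1×iodo (-1 each); total -4. So Pt + (-4) = 2−, giving Pt = +2.
Ligands are named alphabetically: fluoro before iodo before oxalato.
The complex ion is anionic, so platinum takes the -ate form platinate(II).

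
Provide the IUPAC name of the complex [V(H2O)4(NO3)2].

tetraaquadinitratovanadium(II)

There is no counter-ion, so the complex is neutral overall.
Ligand charges: 2×nitrato (-1 each), 4×aqua (neutral); total -2. So V + (-2) = 0, giving V = +2.
Ligands are named alphabetically: aqua before nitrato.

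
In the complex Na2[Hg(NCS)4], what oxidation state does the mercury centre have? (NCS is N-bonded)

2 sodium outside the brackets (+1 each) → the complex ion is 2−.
Ligand charges: 4×NCS = -4; sum -4.
Hg + (-4) = 2− ⇒ Hg is +2.

+2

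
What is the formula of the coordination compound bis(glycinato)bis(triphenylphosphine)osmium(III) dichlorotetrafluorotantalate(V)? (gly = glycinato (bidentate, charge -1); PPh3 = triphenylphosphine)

[Os(gly)2(PPh3)2][TaCl2F4]

Cation [Os…]: ligand charges -2, Os(III) ⇒ ion charge 1+.
Anion [Ta…]: ligand charges -6, Ta(V) ⇒ ion charge 1−.
One 1+ cation balances one 1− anion.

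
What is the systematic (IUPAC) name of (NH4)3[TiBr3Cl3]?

The 3 ammonium counter-ions carry a total charge of +3, so each complex ion is 3−.
Ligand charges: 3×bromo (-1 each), 3×chloro (-1 each); total -6. So Ti + (-6) = 3−, giving Ti = +3.
Ligands are named alphabetically: bromo before chloro.
The complex ion is anionic, so titanium takes the -ate form titanate(III).

ammonium tribromotrichlorotitanate(III)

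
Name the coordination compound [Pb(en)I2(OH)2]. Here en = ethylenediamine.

There is no counter-ion, so the complex is neutral overall.
Ligand charges: 1×ethylenediamine (neutral), 2×iodo (-1 each), 2×hydroxo (-1 each); total -4. So Pb + (-4) = 0, giving Pb = +4.
Ligands are named alphabetically: ethylenediamine before hydroxo before iodo.

(ethylenediamine)dihydroxodiiodolead(IV)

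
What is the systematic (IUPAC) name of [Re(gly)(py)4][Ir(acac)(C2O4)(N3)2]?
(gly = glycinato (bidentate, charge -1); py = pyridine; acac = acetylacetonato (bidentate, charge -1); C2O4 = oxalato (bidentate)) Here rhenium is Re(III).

Both ions are complex: the cation is named first with the plain metal name, the anion second with the -ate form; each ion's ligands are alphabetised independently.
Re is given as +3; the cation's ligand charges sum to -1, so the complex cation is 2+.
A 1:1 salt means the anion carries the equal and opposite charge, 2−.
Anion: ligand charges sum to -5; for the ion to be 2−, Ir = +3.

(glycinato)tetrakis(pyridine)rhenium(III) (acetylacetonato)diazidooxalatoiridate(III)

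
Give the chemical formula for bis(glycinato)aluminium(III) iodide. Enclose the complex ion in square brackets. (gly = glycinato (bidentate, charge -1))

Ligands: 2 glycinato (gly, -1). Ligand charge sum = -2.
With Al in oxidation state +3, the complex ion is [Al...]^1+.
Charge balance with iodide (-1) requires 1 complex ion per 1 iodide.

[Al(gly)2]I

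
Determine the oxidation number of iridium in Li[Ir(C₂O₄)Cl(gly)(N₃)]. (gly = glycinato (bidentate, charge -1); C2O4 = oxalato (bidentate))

+4

1 lithium outside the brackets (+1 each) → the complex ion is 1−.
Ligand charges: 1×gly = -1; 1×Cl = -1; 1×N3 = -1; 1×C2O4 = -2; sum -5.
Ir + (-5) = 1− ⇒ Ir is +4.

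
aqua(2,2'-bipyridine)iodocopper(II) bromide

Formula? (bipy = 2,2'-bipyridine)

[Cu(bipy)(H2O)I]Br

Ligands: 1 aqua (H2O, neutral), 1 2,2'-bipyridine (bipy, neutral), 1 iodo (I, -1). Ligand charge sum = -1.
With Cu in oxidation state +2, the complex ion is [Cu...]^1+.
Charge balance with bromide (-1) requires 1 complex ion per 1 bromide.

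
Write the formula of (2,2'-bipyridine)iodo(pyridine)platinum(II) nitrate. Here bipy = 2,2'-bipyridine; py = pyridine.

[Pt(bipy)I(py)]NO3

Ligands: 1 2,2'-bipyridine (bipy, neutral), 1 pyridine (py, neutral), 1 iodo (I, -1). Ligand charge sum = -1.
Charge balance with nitrate (-1) requires 1 complex ion per 1 nitrate.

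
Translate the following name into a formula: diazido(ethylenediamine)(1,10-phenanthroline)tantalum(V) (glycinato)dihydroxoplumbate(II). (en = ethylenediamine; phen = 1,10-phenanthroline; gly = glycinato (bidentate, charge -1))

Cation [Ta…]: ligand charges -2, Ta(V) ⇒ ion charge 3+.
Anion [Pb…]: ligand charges -3, Pb(II) ⇒ ion charge 1−.
One 3+ cation requires 3 of the 1− anion.

[Ta(en)(N3)2(phen)][Pb(gly)(OH)2]3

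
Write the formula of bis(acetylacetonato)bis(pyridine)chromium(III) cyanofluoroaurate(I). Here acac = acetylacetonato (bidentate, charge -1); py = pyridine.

[Cr(acac)2(py)2][Au(CN)F]

Cation [Cr…]: ligand charges -2, Cr(III) ⇒ ion charge 1+.
Anion [Au…]: ligand charges -2, Au(I) ⇒ ion charge 1−.
One 1+ cation balances one 1− anion.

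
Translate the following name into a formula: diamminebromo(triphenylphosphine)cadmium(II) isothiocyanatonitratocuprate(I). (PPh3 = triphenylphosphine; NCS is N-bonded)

Cation [Cd…]: ligand charges -1, Cd(II) ⇒ ion charge 1+.
Anion [Cu…]: ligand charges -2, Cu(I) ⇒ ion charge 1−.
One 1+ cation balances one 1− anion.

[CdBr(NH3)2(PPh3)][Cu(NCS)(NO3)]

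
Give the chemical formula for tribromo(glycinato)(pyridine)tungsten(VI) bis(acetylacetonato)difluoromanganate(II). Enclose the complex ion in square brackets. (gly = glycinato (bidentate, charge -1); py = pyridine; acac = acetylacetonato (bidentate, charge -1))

[WBr3(gly)(py)][Mn(acac)2F2]

Cation [W…]: ligand charges -4, W(VI) ⇒ ion charge 2+.
Anion [Mn…]: ligand charges -4, Mn(II) ⇒ ion charge 2−.
One 2+ cation balances one 2− anion.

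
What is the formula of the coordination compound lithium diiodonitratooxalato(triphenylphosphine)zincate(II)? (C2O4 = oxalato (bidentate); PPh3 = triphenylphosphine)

Li3[Zn(C2O4)I2(NO3)(PPh3)]

Ligands: 1 oxalato (C2O4, -2), 1 nitrato (NO3, -1), 1 triphenylphosphine (PPh3, neutral), 2 iodo (I, -1). Ligand charge sum = -5.
Charge balance with lithium (+1) requires 1 complex ion per 3 lithium.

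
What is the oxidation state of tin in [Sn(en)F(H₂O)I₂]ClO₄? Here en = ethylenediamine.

+4

1 perchlorate outside the brackets (-1 each) → the complex ion is 1+.
Ligand charges: 1×F = -1; 1×H2O neutral; 2×I = -2; 1×en neutral; sum -3.
Sn + (-3) = 1+ ⇒ Sn is +4.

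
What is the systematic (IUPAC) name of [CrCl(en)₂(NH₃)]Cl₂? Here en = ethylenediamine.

amminechlorobis(ethylenediamine)chromium(III) chloride

The 2 chloride counter-ions carry a total charge of -2, so each complex ion is 2+.
Ligand charges: 2×ethylenediamine (neutral), 1×ammine (neutral), 1×chloro (-1 each); total -1. So Cr + (-1) = 2+, giving Cr = +3.
Ligands are named alphabetically: ammine before chloro before ethylenediamine.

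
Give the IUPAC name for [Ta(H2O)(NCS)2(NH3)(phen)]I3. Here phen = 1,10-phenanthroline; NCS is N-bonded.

The 3 iodide counter-ions carry a total charge of -3, so each complex ion is 3+.
Ligand charges: 1×aqua (neutral), 1×ammine (neutral), 1×1,10-phenanthroline (neutral), 2×isothiocyanato (-1 each); total -2. So Ta + (-2) = 3+, giving Ta = +5.
Ligands are named alphabetically: ammine before aqua before isothiocyanato before phenanthroline.

ammineaquadiisothiocyanato(1,10-phenanthroline)tantalum(V) iodide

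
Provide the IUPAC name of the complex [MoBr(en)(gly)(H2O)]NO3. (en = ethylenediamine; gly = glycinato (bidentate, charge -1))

aquabromo(ethylenediamine)(glycinato)molybdenum(III) nitrate

The 1 nitrate counter-ion carries a total charge of -1, so each complex ion is 1+.
Ligand charges: 1×ethylenediamine (neutral), 1×glycinato (-1 each), 1×aqua (neutral), 1×bromo (-1 each); total -2. So Mo + (-2) = 1+, giving Mo = +3.
Ligands are named alphabetically: aqua before bromo before ethylenediamine before glycinato.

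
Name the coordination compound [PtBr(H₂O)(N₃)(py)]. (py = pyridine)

aquaazidobromo(pyridine)platinum(II)

There is no counter-ion, so the complex is neutral overall.
Ligand charges: 1×bromo (-1 each), 1×aqua (neutral), 1×azido (-1 each), 1×pyridine (neutral); total -2. So Pt + (-2) = 0, giving Pt = +2.
Ligands are named alphabetically: aqua before azido before bromo before pyridine.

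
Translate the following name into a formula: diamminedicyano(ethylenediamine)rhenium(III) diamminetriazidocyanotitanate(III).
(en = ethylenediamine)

Cation [Re…]: ligand charges -2, Re(III) ⇒ ion charge 1+.
Anion [Ti…]: ligand charges -4, Ti(III) ⇒ ion charge 1−.
One 1+ cation balances one 1− anion.

[Re(CN)2(en)(NH3)2][Ti(CN)(N3)3(NH3)2]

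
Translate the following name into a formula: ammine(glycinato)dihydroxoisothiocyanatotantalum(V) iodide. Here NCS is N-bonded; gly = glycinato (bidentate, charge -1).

Ligands: 2 hydroxo (OH, -1), 1 isothiocyanato (NCS, -1), 1 glycinato (gly, -1), 1 ammine (NH3, neutral). Ligand charge sum = -4.
With Ta in oxidation state +5, the complex ion is [Ta...]^1+.
Charge balance with iodide (-1) requires 1 complex ion per 1 iodide.

[Ta(gly)(NCS)(NH3)(OH)2]I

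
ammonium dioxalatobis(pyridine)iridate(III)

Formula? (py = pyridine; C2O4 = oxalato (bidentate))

NH4[Ir(C2O4)2(py)2]

Ligands: 2 pyridine (py, neutral), 2 oxalato (C2O4, -2). Ligand charge sum = -4.
With Ir in oxidation state +3, the complex ion is [Ir...]^1−.
Charge balance with ammonium (+1) requires 1 complex ion per 1 ammonium.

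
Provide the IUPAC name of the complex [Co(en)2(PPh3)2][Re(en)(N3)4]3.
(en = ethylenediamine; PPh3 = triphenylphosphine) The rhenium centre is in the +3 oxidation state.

bis(ethylenediamine)bis(triphenylphosphine)cobalt(III) tetraazido(ethylenediamine)rhenate(III)

Re is given as +3; the anion's ligand charges sum to -4, so the complex anion is 1−.
With 3 anions per cation, the cation must be 3×1 = 3+.
Cation: ligand charges sum to 0; for the ion to be 3+, Co = +3.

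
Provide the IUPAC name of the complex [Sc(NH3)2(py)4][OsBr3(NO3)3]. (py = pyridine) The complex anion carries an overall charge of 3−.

diamminetetrakis(pyridine)scandium(III) tribromotrinitratoosmate(III)

Both ions are complex: the cation is named first with the plain metal name, the anion second with the -ate form; each ion's ligands are alphabetised independently.
The complex anion is given as 3−; its ligand charges sum to -6, so Os = +3.
A 1:1 salt means the cation carries the equal and opposite charge, 3+.
Cation: ligand charges sum to 0; for the ion to be 3+, Sc = +3.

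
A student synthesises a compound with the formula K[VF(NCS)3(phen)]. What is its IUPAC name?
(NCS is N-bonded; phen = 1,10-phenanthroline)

The 1 potassium counter-ion carries a total charge of +1, so each complex ion is 1−.
Ligand charges: 1×fluoro (-1 each), 3×isothiocyanato (-1 each), 1×1,10-phenanthroline (neutral); total -4. So V + (-4) = 1−, giving V = +3.
The complex ion is anionic, so vanadium takes the -ate form vanadate(III).

potassium fluorotriisothiocyanato(1,10-phenanthroline)vanadate(III)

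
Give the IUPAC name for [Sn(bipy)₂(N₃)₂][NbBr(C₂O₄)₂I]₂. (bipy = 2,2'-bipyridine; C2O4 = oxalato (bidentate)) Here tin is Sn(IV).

Both ions are complex: the cation is named first with the plain metal name, the anion second with the -ate form; each ion's ligands are alphabetised independently.
Sn is given as +4; the cation's ligand charges sum to -2, so the complex cation is 2+.
With 2 anions per cation, each anion must be 2/2 = 1−.
Anion: ligand charges sum to -6; for the ion to be 1−, Nb = +5.

diazidobis(2,2'-bipyridine)tin(IV) bromoiododioxalatoniobate(V)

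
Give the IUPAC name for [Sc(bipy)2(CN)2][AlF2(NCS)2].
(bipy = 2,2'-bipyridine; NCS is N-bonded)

bis(2,2'-bipyridine)dicyanoscandium(III) difluorodiisothiocyanatoaluminate(III)

Both ions are complex: the cation is named first with the plain metal name, the anion second with the -ate form; each ion's ligands are alphabetised independently.
Scandium is always +3 in its complexes; the cation's ligand charges sum to -2, so the complex cation is 1+.
A 1:1 salt means the anion carries the equal and opposite charge, 1−.
Anion: ligand charges sum to -4; for the ion to be 1−, Al = +3.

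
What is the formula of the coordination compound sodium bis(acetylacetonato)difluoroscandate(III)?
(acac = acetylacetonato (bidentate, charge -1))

Ligands: 2 fluoro (F, -1), 2 acetylacetonato (acac, -1). Ligand charge sum = -4.
Charge balance with sodium (+1) requires 1 complex ion per 1 sodium.

Na[Sc(acac)2F2]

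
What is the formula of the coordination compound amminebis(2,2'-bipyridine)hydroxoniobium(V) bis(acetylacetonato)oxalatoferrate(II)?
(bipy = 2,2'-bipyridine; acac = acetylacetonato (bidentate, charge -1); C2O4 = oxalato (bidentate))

Cation [Nb…]: ligand charges -1, Nb(V) ⇒ ion charge 4+.
Anion [Fe…]: ligand charges -4, Fe(II) ⇒ ion charge 2−.
One 4+ cation requires 2 of the 2− anion.

[Nb(bipy)2(NH3)(OH)][Fe(acac)2(C2O4)]2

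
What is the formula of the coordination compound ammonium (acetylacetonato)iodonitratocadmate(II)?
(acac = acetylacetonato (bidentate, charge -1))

Ligands: 1 iodo (I, -1), 1 acetylacetonato (acac, -1), 1 nitrato (NO3, -1). Ligand charge sum = -3.
With Cd in oxidation state +2, the complex ion is [Cd...]^1−.
Charge balance with ammonium (+1) requires 1 complex ion per 1 ammonium.

NH4[Cd(acac)I(NO3)]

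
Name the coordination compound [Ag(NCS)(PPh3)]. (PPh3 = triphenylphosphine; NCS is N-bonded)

There is no counter-ion, so the complex is neutral overall.
Ligand charges: 1×triphenylphosphine (neutral), 1×isothiocyanato (-1 each); total -1. So Ag + (-1) = 0, giving Ag = +1.
Ligands are named alphabetically: isothiocyanato before triphenylphosphine.

isothiocyanato(triphenylphosphine)silver(I)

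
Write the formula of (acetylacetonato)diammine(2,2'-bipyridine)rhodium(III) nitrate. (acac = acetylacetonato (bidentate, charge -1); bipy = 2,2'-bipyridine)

Ligands: 1 acetylacetonato (acac, -1), 1 2,2'-bipyridine (bipy, neutral), 2 ammine (NH3, neutral). Ligand charge sum = -1.
With Rh in oxidation state +3, the complex ion is [Rh...]^2+.
Charge balance with nitrate (-1) requires 1 complex ion per 2 nitrate.

[Rh(acac)(bipy)(NH3)2](NO3)2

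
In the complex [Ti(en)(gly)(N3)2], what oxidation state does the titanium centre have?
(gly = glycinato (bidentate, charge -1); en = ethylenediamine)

No counter-ion: the bracketed complex is neutral.
Ligand charges: 2×N3 = -2; 1×gly = -1; 1×en neutral; sum -3.
Ti + (-3) = 0 ⇒ Ti is +3.

+3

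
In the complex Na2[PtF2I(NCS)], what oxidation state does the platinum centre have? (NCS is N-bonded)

+2

2 sodium outside the brackets (+1 each) → the complex ion is 2−.
Ligand charges: 1×NCS = -1; 1×I = -1; 2×F = -2; sum -4.
Pt + (-4) = 2− ⇒ Pt is +2.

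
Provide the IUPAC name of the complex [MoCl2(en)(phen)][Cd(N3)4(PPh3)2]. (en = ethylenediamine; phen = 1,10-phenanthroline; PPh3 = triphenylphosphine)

Both ions are complex: the cation is named first with the plain metal name, the anion second with the -ate form; each ion's ligands are alphabetised independently.
Cadmium is always +2 in its complexes; the anion's ligand charges sum to -4, so the complex anion is 2−.
A 1:1 salt means the cation carries the equal and opposite charge, 2+.
Cation: ligand charges sum to -2; for the ion to be 2+, Mo = +4.

dichloro(ethylenediamine)(1,10-phenanthroline)molybdenum(IV) tetraazidobis(triphenylphosphine)cadmate(II)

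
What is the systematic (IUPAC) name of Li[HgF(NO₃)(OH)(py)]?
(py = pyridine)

lithium fluorohydroxonitrato(pyridine)mercurate(II)

The 1 lithium counter-ion carries a total charge of +1, so each complex ion is 1−.
Ligand charges: 1×pyridine (neutral), 1×fluoro (-1 each), 1×hydroxo (-1 each), 1×nitrato (-1 each); total -3. So Hg + (-3) = 1−, giving Hg = +2.
The complex ion is anionic, so mercury takes the -ate form mercurate(II).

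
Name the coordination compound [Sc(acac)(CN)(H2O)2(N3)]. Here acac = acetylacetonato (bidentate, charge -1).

There is no counter-ion, so the complex is neutral overall.
Ligand charges: 2×aqua (neutral), 1×acetylacetonato (-1 each), 1×azido (-1 each), 1×cyano (-1 each); total -3. So Sc + (-3) = 0, giving Sc = +3.
Ligands are named alphabetically: acetylacetonato before aqua before azido before cyano.

(acetylacetonato)diaquaazidocyanoscandium(III)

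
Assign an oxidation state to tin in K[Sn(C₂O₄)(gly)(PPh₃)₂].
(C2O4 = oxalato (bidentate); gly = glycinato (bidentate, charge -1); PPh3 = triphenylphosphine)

1 potassium outside the brackets (+1 each) → the complex ion is 1−.
Ligand charges: 1×C2O4 = -2; 1×gly = -1; 2×PPh3 neutral; sum -3.
Sn + (-3) = 1− ⇒ Sn is +2.

+2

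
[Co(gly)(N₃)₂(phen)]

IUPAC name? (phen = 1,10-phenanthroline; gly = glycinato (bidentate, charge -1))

There is no counter-ion, so the complex is neutral overall.
Ligand charges: 2×azido (-1 each), 1×1,10-phenanthroline (neutral), 1×glycinato (-1 each); total -3. So Co + (-3) = 0, giving Co = +3.
Ligands are named alphabetically: azido before glycinato before phenanthroline.

diazido(glycinato)(1,10-phenanthroline)cobalt(III)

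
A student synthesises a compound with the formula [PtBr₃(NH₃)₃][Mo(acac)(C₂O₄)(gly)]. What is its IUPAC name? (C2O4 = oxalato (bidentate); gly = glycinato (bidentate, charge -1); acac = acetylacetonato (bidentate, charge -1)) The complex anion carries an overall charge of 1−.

Both ions are complex: the cation is named first with the plain metal name, the anion second with the -ate form; each ion's ligands are alphabetised independently.
The complex anion is given as 1−; its ligand charges sum to -4, so Mo = +3.
A 1:1 salt means the cation carries the equal and opposite charge, 1+.
Cation: ligand charges sum to -3; for the ion to be 1+, Pt = +4.

triamminetribromoplatinum(IV) (acetylacetonato)(glycinato)oxalatomolybdate(III)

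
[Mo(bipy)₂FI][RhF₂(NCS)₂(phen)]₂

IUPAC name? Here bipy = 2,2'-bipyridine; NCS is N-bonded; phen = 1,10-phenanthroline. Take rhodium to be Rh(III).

Both ions are complex: the cation is named first with the plain metal name, the anion second with the -ate form; each ion's ligands are alphabetised independently.
Rh is given as +3; the anion's ligand charges sum to -4, so the complex anion is 1−.
With 2 anions per cation, the cation must be 2×1 = 2+.
Cation: ligand charges sum to -2; for the ion to be 2+, Mo = +4.

bis(2,2'-bipyridine)fluoroiodomolybdenum(IV) difluorodiisothiocyanato(1,10-phenanthroline)rhodate(III)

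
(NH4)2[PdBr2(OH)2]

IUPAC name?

ammonium dibromodihydroxopalladate(II)

The 2 ammonium counter-ions carry a total charge of +2, so each complex ion is 2−.
Ligand charges: 2×bromo (-1 each), 2×hydroxo (-1 each); total -4. So Pd + (-4) = 2−, giving Pd = +2.
Ligands are named alphabetically: bromo before hydroxo.
The complex ion is anionic, so palladium takes the -ate form palladate(II).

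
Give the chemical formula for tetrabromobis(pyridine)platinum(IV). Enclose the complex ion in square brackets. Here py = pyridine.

Ligands: 2 pyridine (py, neutral), 4 bromo (Br, -1). Ligand charge sum = -4.
With Pt in oxidation state +4, the complex ion is [Pt...].

[PtBr4(py)2]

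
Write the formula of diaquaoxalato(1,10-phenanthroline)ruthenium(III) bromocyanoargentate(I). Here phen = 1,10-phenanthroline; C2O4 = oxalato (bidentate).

Cation [Ru…]: ligand charges -2, Ru(III) ⇒ ion charge 1+.
Anion [Ag…]: ligand charges -2, Ag(I) ⇒ ion charge 1−.
One 1+ cation balances one 1− anion.

[Ru(C2O4)(H2O)2(phen)][AgBr(CN)]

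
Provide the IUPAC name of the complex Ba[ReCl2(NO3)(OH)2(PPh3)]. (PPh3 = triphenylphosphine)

The 1 barium counter-ion carries a total charge of +2, so each complex ion is 2−.
Ligand charges: 1×nitrato (-1 each), 1×triphenylphosphine (neutral), 2×hydroxo (-1 each), 2×chloro (-1 each); total -5. So Re + (-5) = 2−, giving Re = +3.
The complex ion is anionic, so rhenium takes the -ate form rhenate(III).

barium dichlorodihydroxonitrato(triphenylphosphine)rhenate(III)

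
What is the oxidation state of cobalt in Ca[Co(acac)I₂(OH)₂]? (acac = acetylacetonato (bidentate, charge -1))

1 calcium outside the brackets (+2 each) → the complex ion is 2−.
Ligand charges: 2×OH = -2; 2×I = -2; 1×acac = -1; sum -5.
Co + (-5) = 2− ⇒ Co is +3.

+3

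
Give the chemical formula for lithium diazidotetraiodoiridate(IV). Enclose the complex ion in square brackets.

Li2[IrI4(N3)2]

Ligands: 2 azido (N3, -1), 4 iodo (I, -1). Ligand charge sum = -6.
With Ir in oxidation state +4, the complex ion is [Ir...]^2−.
Charge balance with lithium (+1) requires 1 complex ion per 2 lithium.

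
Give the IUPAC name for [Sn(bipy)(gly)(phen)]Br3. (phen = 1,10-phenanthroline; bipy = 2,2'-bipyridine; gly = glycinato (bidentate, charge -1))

The 3 bromide counter-ions carry a total charge of -3, so each complex ion is 3+.
Ligand charges: 1×1,10-phenanthroline (neutral), 1×2,2'-bipyridine (neutral), 1×glycinato (-1 each); total -1. So Sn + (-1) = 3+, giving Sn = +4.
Ligands are named alphabetically: bipyridine before glycinato before phenanthroline.

(2,2'-bipyridine)(glycinato)(1,10-phenanthroline)tin(IV) bromide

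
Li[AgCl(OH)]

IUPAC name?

The 1 lithium counter-ion carries a total charge of +1, so each complex ion is 1−.
Ligand charges: 1×chloro (-1 each), 1×hydroxo (-1 each); total -2. So Ag + (-2) = 1−, giving Ag = +1.
Ligands are named alphabetically: chloro before hydroxo.
The complex ion is anionic, so silver takes the -ate form argentate(I).

lithium chlorohydroxoargentate(I)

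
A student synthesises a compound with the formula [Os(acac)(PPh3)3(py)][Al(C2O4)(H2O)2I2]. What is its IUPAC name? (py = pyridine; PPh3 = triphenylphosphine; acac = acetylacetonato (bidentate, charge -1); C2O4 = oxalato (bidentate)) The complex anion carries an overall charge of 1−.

Both ions are complex: the cation is named first with the plain metal name, the anion second with the -ate form; each ion's ligands are alphabetised independently.
The complex anion is given as 1−; its ligand charges sum to -4, so Al = +3.
A 1:1 salt means the cation carries the equal and opposite charge, 1+.
Cation: ligand charges sum to -1; for the ion to be 1+, Os = +2.

(acetylacetonato)(pyridine)tris(triphenylphosphine)osmium(II) diaquadiiodooxalatoaluminate(III)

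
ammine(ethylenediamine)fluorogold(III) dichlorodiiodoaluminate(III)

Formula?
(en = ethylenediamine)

Cation [Au…]: ligand charges -1, Au(III) ⇒ ion charge 2+.
Anion [Al…]: ligand charges -4, Al(III) ⇒ ion charge 1−.
One 2+ cation requires 2 of the 1− anion.

[Au(en)F(NH3)][AlCl2I2]2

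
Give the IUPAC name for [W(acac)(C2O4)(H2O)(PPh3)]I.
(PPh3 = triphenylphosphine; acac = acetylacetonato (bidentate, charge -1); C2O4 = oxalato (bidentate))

(acetylacetonato)aquaoxalato(triphenylphosphine)tungsten(IV) iodide

The 1 iodide counter-ion carries a total charge of -1, so each complex ion is 1+.
Ligand charges: 1×triphenylphosphine (neutral), 1×aqua (neutral), 1×acetylacetonato (-1 each), 1×oxalato (-2 each); total -3. So W + (-3) = 1+, giving W = +4.
Ligands are named alphabetically: acetylacetonato before aqua before oxalato before triphenylphosphine.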